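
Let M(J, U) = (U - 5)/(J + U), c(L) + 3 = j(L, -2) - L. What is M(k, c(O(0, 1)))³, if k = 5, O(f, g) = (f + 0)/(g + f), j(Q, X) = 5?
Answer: -27/343 ≈ -0.078717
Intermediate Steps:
O(f, g) = f/(f + g)
c(L) = 2 - L (c(L) = -3 + (5 - L) = 2 - L)
M(J, U) = (-5 + U)/(J + U)
M(k, c(O(0, 1)))³ = ((-5 + (2 - 0/(0 + 1)))/(5 + (2 - 0/(0 + 1))))³ = ((-5 + (2 - 0/1))/(5 + (2 - 0/1)))³ = ((-5 + (2 - 0))/(5 + (2 - 0)))³ = ((-5 + (2 - 1*0))/(5 + (2 - 1*0)))³ = ((-5 + (2 + 0))/(5 + (2 + 0)))³ = ((-5 + 2)/(5 + 2))³ = (-3/7)³ = -27/343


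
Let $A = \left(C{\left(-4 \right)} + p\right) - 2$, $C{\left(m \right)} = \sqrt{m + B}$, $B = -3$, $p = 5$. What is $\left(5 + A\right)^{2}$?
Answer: $\left(8 + i \sqrt{7}\right)^{2} \approx 57.0 + 42.332 i$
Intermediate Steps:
$C{\left(m \right)} = \sqrt{-3 + m}$ ($C{\left(m \right)} = \sqrt{m - 3} = \sqrt{-3 + m}$)
$A = 3 + i \sqrt{7}$ ($A = \left(\sqrt{-3 - 4} + 5\right) - 2 = \left(\sqrt{-7} + 5\right) - 2 = \left(i \sqrt{7} + 5\right) - 2 = \left(5 + i \sqrt{7}\right) - 2 = 3 + i \sqrt{7} \approx 3.0 + 2.6458 i$)
$\left(5 + A\right)^{2} = \left(5 + \left(3 + i \sqrt{7}\right)\right)^{2} = \left(8 + i \sqrt{7}\right)^{2}$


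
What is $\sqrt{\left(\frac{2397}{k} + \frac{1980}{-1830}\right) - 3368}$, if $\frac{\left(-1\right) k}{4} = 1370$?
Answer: $\frac{i \sqrt{94130150645090}}{167140} \approx 58.048 i$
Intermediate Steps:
$k = -5480$ ($k = \left(-4\right) 1370 = -5480$)
$\sqrt{\left(\frac{2397}{k} + \frac{1980}{-1830}\right) - 3368} = \sqrt{\left(\frac{2397}{-5480} + \frac{1980}{-1830}\right) - 3368} = \sqrt{\left(2397 \left(- \frac{1}{5480}\right) + 1980 \left(- \frac{1}{1830}\right)\right) - 3368} = \sqrt{\left(- \frac{2397}{5480} - \frac{66}{61}\right) - 3368} = \sqrt{- \frac{507897}{334280} - 3368} = \sqrt{- \frac{1126362937}{334280}} = \frac{i \sqrt{94130150645090}}{167140}$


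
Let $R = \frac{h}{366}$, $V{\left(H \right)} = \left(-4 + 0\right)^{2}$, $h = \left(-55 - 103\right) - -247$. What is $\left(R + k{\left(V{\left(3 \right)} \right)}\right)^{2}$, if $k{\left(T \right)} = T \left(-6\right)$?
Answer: $\frac{1228292209}{133956} \approx 9169.4$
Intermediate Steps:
$h = 89$ ($h = \left(-55 - 103\right) + 247 = -158 + 247 = 89$)
$V{\left(H \right)} = 16$ ($V{\left(H \right)} = \left(-4\right)^{2} = 16$)
$k{\left(T \right)} = - 6 T$
$R = \frac{89}{366} \approx 0.24317$
$\left(R + k{\left(V{\left(3 \right)} \right)}\right)^{2} = \left(\frac{89}{366} - 96\right)^{2} = \left(- \frac{35047}{366}\right)^{2} = \frac{1228292209}{133956}$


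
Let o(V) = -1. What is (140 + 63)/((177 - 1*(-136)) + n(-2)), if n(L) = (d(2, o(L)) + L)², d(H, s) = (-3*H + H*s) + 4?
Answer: 203/349 ≈ 0.58166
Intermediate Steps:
d(H, s) = 4 - 3*H + H*s
n(L) = (-4 + L)² (n(L) = ((4 - 3*2 + 2*(-1)) + L)² = ((4 - 6 - 2) + L)² = (-4 + L)²)
(140 + 63)/((177 - 1*(-136)) + n(-2)) = (140 + 63)/((177 - 1*(-136)) + (-4 - 2)²) = 203/((177 + 136) + (-6)²) = 203/(313 + 36) = 203/349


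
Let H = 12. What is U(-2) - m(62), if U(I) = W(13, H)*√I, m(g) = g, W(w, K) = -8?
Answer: -62 - 8*I*√2 ≈ -62.0 - 11.314*I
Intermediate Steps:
U(I) = -8*√I
U(-2) - m(62) = -8*I*√2 - 1*62 = -8*I*√2 - 62 = -62 - 8*I*√2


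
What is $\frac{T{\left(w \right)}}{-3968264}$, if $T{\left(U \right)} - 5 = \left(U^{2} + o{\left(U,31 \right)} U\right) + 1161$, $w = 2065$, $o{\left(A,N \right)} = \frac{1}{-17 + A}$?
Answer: $- \frac{8735522833}{8127004672} \approx -1.0749$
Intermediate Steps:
$T{\left(U \right)} = 1166 + U^{2} + \frac{U}{-17 + U}$ ($T{\left(U \right)} = 5 + \left(\left(U^{2} + \frac{U}{-17 + U}\right) + 1161\right) = 5 + \left(1161 + U^{2} + \frac{U}{-17 + U}\right) = 1166 + U^{2} + \frac{U}{-17 + U}$)
$\frac{T{\left(w \right)}}{-3968264} = \frac{\frac{1}{-17 + 2065} \left(2065 + \left(-17 + 2065\right) \left(1166 + 2065^{2}\right)\right)}{-3968264} = \frac{2065 + 2048 \left(1166 + 4264225\right)}{2048} \left(- \frac{1}{3968264}\right) = \frac{2065 + 2048 \cdot 4265391}{2048} \left(- \frac{1}{3968264}\right) = \frac{2065 + 8735520768}{2048} \left(- \frac{1}{3968264}\right) = \frac{1}{2048} \cdot 8735522833 \left(- \frac{1}{3968264}\right) = \frac{8735522833}{2048} \left(- \frac{1}{3968264}\right) = - \frac{8735522833}{8127004672}$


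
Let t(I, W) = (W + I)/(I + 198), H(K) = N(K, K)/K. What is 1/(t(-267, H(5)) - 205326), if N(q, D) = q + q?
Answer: -69/14167229 ≈ -4.8704e-6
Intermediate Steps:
N(q, D) = 2*q
H(K) = 2 (H(K) = (2*K)/K = 2)
t(I, W) = (I + W)/(198 + I)
1/(t(-267, H(5)) - 205326) = 1/((-267 + 2)/(198 - 267) - 205326) = 1/(-265/(-69) - 205326) = 1/(-1/69*(-265) - 205326) = 1/(265/69 - 205326) = 1/(-14167229/69) = -69/14167229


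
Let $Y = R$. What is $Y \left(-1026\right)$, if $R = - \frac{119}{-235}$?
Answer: $- \frac{122094}{235} \approx -519.55$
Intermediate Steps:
$R = \frac{119}{235}$ ($R = \left(-119\right) \left(- \frac{1}{235}\right) = \frac{119}{235} \approx 0.50638$)
$Y = \frac{119}{235} \approx 0.50638$
$Y \left(-1026\right) = \frac{119}{235} \left(-1026\right) = - \frac{122094}{235}$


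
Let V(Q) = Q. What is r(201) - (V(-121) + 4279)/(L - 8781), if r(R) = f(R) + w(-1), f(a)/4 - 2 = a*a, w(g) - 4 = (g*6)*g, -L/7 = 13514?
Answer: 16708324896/103379 ≈ 1.6162e+5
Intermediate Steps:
L = -94598 (L = -7*13514 = -94598)
w(g) = 4 + 6*g**2 (w(g) = 4 + (g*6)*g = 4 + (6*g)*g = 4 + 6*g**2)
f(a) = 8 + 4*a**2 (f(a) = 8 + 4*(a*a) = 8 + 4*a**2)
r(R) = 18 + 4*R**2 (r(R) = (8 + 4*R**2) + (4 + 6*(-1)**2) = (8 + 4*R**2) + (4 + 6*1) = (8 + 4*R**2) + (4 + 6) = (8 + 4*R**2) + 10 = 18 + 4*R**2)
r(201) - (V(-121) + 4279)/(L - 8781) = (18 + 4*201**2) - (-121 + 4279)/(-94598 - 8781) = (18 + 4*40401) - 4158/(-103379) = (18 + 161604) - 4158*(-1)/103379 = 161622 - 1*(-4158/103379) = 161622 + 4158/103379 = 16708324896/103379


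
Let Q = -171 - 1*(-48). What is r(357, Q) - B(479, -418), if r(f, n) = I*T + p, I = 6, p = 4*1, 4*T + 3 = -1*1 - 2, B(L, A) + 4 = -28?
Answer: 27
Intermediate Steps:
B(L, A) = -32 (B(L, A) = -4 - 28 = -32)
T = -3/2 (T = -3/4 + (-1*1 - 2)/4 = -3/4 + (-1 - 2)/4 = -3/4 + (1/4)*(-3) = -3/4 - 3/4 = -3/2 ≈ -1.5000)
Q = -123 (Q = -171 + 48 = -123)
p = 4
r(f, n) = -5 (r(f, n) = 6*(-3/2) + 4 = -9 + 4 = -5)
r(357, Q) - B(479, -418) = -5 - 1*(-32) = -5 + 32 = 27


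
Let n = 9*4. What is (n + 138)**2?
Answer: 30276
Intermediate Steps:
n = 36
(n + 138)**2 = (36 + 138)**2 = 174**2 = 30276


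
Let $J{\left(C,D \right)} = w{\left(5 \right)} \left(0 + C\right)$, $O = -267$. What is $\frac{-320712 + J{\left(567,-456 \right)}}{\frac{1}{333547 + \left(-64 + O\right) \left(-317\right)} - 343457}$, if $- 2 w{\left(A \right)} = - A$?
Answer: $\frac{140002336593}{150596964617} \approx 0.92965$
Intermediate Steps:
$w{\left(A \right)} = \frac{A}{2}$ ($w{\left(A \right)} = - \frac{\left(-1\right) A}{2} = \frac{A}{2}$)
$J{\left(C,D \right)} = \frac{5 C}{2}$ ($J{\left(C,D \right)} = \frac{1}{2} \cdot 5 \left(0 + C\right) = \frac{5 C}{2}$)
$\frac{-320712 + J{\left(567,-456 \right)}}{\frac{1}{333547 + \left(-64 + O\right) \left(-317\right)} - 343457} = \frac{-320712 + \frac{5}{2} \cdot 567}{\frac{1}{333547 + \left(-64 - 267\right) \left(-317\right)} - 343457} = \frac{-320712 + \frac{2835}{2}}{\frac{1}{333547 - -104927} - 343457} = - \frac{638589}{2 \left(\frac{1}{333547 + 104927} - 343457\right)} = - \frac{638589}{2 \left(\frac{1}{438474} - 343457\right)} = - \frac{638589}{2 \left(- \frac{150596964617}{438474}\right)} = \left(- \frac{638589}{2}\right) \left(- \frac{438474}{150596964617}\right) = \frac{140002336593}{150596964617}$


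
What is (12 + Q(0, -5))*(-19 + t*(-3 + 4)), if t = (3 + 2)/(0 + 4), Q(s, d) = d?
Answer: -497/4 ≈ -124.25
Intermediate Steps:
t = 5/4 ≈ 1.2500
(12 + Q(0, -5))*(-19 + t*(-3 + 4)) = (12 - 5)*(-19 + 5*(-3 + 4)/4) = 7*(-19 + (5/4)*1) = 7*(-19 + 5/4) = 7*(-71/4) = -497/4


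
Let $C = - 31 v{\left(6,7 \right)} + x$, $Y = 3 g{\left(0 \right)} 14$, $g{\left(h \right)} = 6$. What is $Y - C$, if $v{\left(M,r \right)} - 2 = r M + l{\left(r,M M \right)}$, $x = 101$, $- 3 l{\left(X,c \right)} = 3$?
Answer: $1484$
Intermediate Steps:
$l{\left(X,c \right)} = -1$ ($l{\left(X,c \right)} = \left(- \frac{1}{3}\right) 3 = -1$)
$v{\left(M,r \right)} = 1 + M r$ ($v{\left(M,r \right)} = 2 + \left(r M - 1\right) = 2 + \left(M r - 1\right) = 2 + \left(-1 + M r\right) = 1 + M r$)
$Y = 252$ ($Y = 3 \cdot 6 \cdot 14 = 18 \cdot 14 = 252$)
$C = -1232$ ($C = - 31 \left(1 + 6 \cdot 7\right) + 101 = - 31 \left(1 + 42\right) + 101 = \left(-31\right) 43 + 101 = -1333 + 101 = -1232$)
$Y - C = 252 - -1232 = 252 + 1232 = 1484$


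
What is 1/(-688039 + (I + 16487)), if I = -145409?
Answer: -1/816961 ≈ -1.2240e-6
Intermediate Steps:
1/(-688039 + (I + 16487)) = 1/(-688039 + (-145409 + 16487)) = 1/(-688039 - 128922) = 1/(-816961) = -1/816961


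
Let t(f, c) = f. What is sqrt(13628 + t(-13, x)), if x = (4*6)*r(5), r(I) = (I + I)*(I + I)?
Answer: sqrt(13615) ≈ 116.68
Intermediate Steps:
r(I) = 4*I**2 (r(I) = (2*I)*(2*I) = 4*I**2)
x = 2400 (x = (4*6)*(4*5**2) = 24*(4*25) = 24*100 = 2400)
sqrt(13628 + t(-13, x)) = sqrt(13628 - 13) = sqrt(13615)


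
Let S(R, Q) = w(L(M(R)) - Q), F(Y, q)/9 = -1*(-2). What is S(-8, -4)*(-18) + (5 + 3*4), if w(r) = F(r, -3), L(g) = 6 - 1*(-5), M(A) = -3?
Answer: -307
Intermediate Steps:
F(Y, q) = 18 (F(Y, q) = 9*(-1*(-2)) = 9*2 = 18)
L(g) = 11 (L(g) = 6 + 5 = 11)
w(r) = 18
S(R, Q) = 18
S(-8, -4)*(-18) + (5 + 3*4) = 18*(-18) + (5 + 3*4) = -324 + (5 + 12) = -324 + 17 = -307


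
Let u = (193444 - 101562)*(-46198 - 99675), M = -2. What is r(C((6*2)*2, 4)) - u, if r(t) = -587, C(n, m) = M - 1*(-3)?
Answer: 13403102399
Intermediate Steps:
C(n, m) = 1 (C(n, m) = -2 - 1*(-3) = -2 + 3 = 1)
u = -13403102986 (u = 91882*(-145873) = -13403102986)
r(C((6*2)*2, 4)) - u = -587 - 1*(-13403102986) = -587 + 13403102986 = 13403102399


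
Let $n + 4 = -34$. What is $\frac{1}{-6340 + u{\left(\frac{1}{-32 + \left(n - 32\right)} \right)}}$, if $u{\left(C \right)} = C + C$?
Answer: $- \frac{51}{323341} \approx -0.00015773$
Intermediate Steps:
$n = -38$ ($n = -4 - 34 = -38$)
$u{\left(C \right)} = 2 C$
$\frac{1}{-6340 + u{\left(\frac{1}{-32 + \left(n - 32\right)} \right)}} = \frac{1}{-6340 + \frac{2}{-32 - 70}} = \frac{1}{-6340 + \frac{2}{-102}} = \frac{1}{-6340 + 2 \left(- \frac{1}{102}\right)} = \frac{1}{-6340 - \frac{1}{51}} = \frac{1}{- \frac{323341}{51}} = - \frac{51}{323341}$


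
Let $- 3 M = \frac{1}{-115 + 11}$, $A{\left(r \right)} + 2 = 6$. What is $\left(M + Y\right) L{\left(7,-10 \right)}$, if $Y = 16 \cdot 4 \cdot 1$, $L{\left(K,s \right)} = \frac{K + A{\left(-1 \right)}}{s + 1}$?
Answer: $- \frac{219659}{2808} \approx -78.226$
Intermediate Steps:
$A{\left(r \right)} = 4$ ($A{\left(r \right)} = -2 + 6 = 4$)
$L{\left(K,s \right)} = \frac{4 + K}{1 + s}$ ($L{\left(K,s \right)} = \frac{K + 4}{s + 1} = \frac{4 + K}{1 + s}$)
$Y = 64$ ($Y = 16 \cdot 4 = 64$)
$M = \frac{1}{312}$ ($M = - \frac{1}{3 \left(-115 + 11\right)} = - \frac{1}{3 \left(-104\right)} = \left(- \frac{1}{3}\right) \left(- \frac{1}{104}\right) = \frac{1}{312} \approx 0.0032051$)
$\left(M + Y\right) L{\left(7,-10 \right)} = \left(\frac{1}{312} + 64\right) \frac{4 + 7}{1 - 10} = \frac{19969 \frac{1}{-9} \cdot 11}{312} = \frac{19969 \left(\left(- \frac{1}{9}\right) 11\right)}{312} = \frac{19969}{312} \left(- \frac{11}{9}\right) = - \frac{219659}{2808}$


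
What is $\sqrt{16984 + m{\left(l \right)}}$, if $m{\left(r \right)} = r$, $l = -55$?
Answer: $9 \sqrt{209} \approx 130.11$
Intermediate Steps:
$\sqrt{16984 + m{\left(l \right)}} = \sqrt{16984 - 55} = \sqrt{16929} = 9 \sqrt{209}$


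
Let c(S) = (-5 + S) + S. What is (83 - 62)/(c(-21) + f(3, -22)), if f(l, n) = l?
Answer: -21/44 ≈ -0.47727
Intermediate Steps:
c(S) = -5 + 2*S
(83 - 62)/(c(-21) + f(3, -22)) = (83 - 62)/((-5 + 2*(-21)) + 3) = 21/((-5 - 42) + 3) = 21/(-47 + 3) = 21/(-44) = 21*(-1/44) = -21/44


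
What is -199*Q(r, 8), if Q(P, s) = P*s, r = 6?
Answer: -9552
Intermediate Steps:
-199*Q(r, 8) = -1194*8 = -199*48 = -9552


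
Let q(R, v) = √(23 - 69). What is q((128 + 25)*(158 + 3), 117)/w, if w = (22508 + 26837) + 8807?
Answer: I*√46/58152 ≈ 0.00011663*I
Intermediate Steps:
q(R, v) = I*√46 (q(R, v) = √(-46) = I*√46)
w = 58152 (w = 49345 + 8807 = 58152)
q((128 + 25)*(158 + 3), 117)/w = (I*√46)/58152 = (I*√46)*(1/58152) = I*√46/58152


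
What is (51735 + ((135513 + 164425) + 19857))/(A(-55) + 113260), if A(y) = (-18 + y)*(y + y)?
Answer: 37153/12129 ≈ 3.0632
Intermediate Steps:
A(y) = 2*y*(-18 + y) (A(y) = (-18 + y)*(2*y) = 2*y*(-18 + y))
(51735 + ((135513 + 164425) + 19857))/(A(-55) + 113260) = (51735 + ((135513 + 164425) + 19857))/(2*(-55)*(-18 - 55) + 113260) = (51735 + (299938 + 19857))/(2*(-55)*(-73) + 113260) = (51735 + 319795)/(8030 + 113260) = 371530/121290 = 371530*(1/121290) = 37153/12129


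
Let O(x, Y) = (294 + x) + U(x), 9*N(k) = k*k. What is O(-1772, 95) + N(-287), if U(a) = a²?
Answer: 28328923/9 ≈ 3.1477e+6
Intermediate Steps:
N(k) = k²/9 (N(k) = (k*k)/9 = k²/9)
O(x, Y) = 294 + x + x² (O(x, Y) = (294 + x) + x² = 294 + x + x²)
O(-1772, 95) + N(-287) = (294 - 1772 + (-1772)²) + (⅑)*(-287)² = (294 - 1772 + 3139984) + (⅑)*82369 = 3138506 + 82369/9 = 28328923/9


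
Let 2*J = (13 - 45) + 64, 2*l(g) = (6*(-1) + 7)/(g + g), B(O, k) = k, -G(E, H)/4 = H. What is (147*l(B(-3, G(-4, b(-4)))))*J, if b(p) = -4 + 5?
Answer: -147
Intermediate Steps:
b(p) = 1
G(E, H) = -4*H
l(g) = 1/(4*g) (l(g) = ((6*(-1) + 7)/(g + g))/2 = ((-6 + 7)/((2*g)))/2 = (1*(1/(2*g)))/2 = (1/(2*g))/2 = 1/(4*g))
J = 16 (J = ((13 - 45) + 64)/2 = (-32 + 64)/2 = (½)*32 = 16)
(147*l(B(-3, G(-4, b(-4)))))*J = (147*(1/(4*((-4*1)))))*16 = (147*((¼)/(-4)))*16 = (147*((¼)*(-¼)))*16 = (147*(-1/16))*16 = -147/16*16 = -147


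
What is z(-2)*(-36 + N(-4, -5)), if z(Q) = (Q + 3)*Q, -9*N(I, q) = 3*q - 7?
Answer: 604/9 ≈ 67.111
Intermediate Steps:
N(I, q) = 7/9 - q/3 (N(I, q) = -(3*q - 7)/9 = -(-7 + 3*q)/9 = 7/9 - q/3)
z(Q) = Q*(3 + Q) (z(Q) = (3 + Q)*Q = Q*(3 + Q))
z(-2)*(-36 + N(-4, -5)) = (-2*(3 - 2))*(-36 + (7/9 - ⅓*(-5))) = (-2*1)*(-36 + (7/9 + 5/3)) = -2*(-36 + 22/9) = -2*(-302/9) = 604/9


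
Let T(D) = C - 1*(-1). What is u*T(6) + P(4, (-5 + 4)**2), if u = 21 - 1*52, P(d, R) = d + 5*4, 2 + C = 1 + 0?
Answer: 24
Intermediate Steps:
C = -1 (C = -2 + (1 + 0) = -2 + 1 = -1)
P(d, R) = 20 + d (P(d, R) = d + 20 = 20 + d)
u = -31 (u = 21 - 52 = -31)
T(D) = 0 (T(D) = -1 - 1*(-1) = -1 + 1 = 0)
u*T(6) + P(4, (-5 + 4)**2) = -31*0 + (20 + 4) = 0 + 24 = 24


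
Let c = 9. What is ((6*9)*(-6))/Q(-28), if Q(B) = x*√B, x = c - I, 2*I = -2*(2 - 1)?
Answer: 81*I*√7/35 ≈ 6.123*I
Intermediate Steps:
I = -1 (I = (-2*(2 - 1))/2 = (-2*1)/2 = (½)*(-2) = -1)
x = 10 (x = 9 - 1*(-1) = 9 + 1 = 10)
Q(B) = 10*√B
((6*9)*(-6))/Q(-28) = ((6*9)*(-6))/((10*√(-28))) = (54*(-6))/((10*(2*I*√7))) = -324*(-I*√7/140) = -(-81)*I*√7/35 = 81*I*√7/35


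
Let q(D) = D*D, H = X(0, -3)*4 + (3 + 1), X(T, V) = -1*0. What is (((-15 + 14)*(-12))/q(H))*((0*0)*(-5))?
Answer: 0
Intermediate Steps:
X(T, V) = 0
H = 4 (H = 0*4 + (3 + 1) = 0 + 4 = 4)
q(D) = D²
(((-15 + 14)*(-12))/q(H))*((0*0)*(-5)) = (((-15 + 14)*(-12))/(4²))*((0*0)*(-5)) = (-1*(-12)/16)*(0*(-5)) = (12*(1/16))*0 = (¾)*0 = 0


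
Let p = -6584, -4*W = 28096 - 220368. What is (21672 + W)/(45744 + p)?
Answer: 317/178 ≈ 1.7809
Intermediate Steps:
W = 48068 (W = -(28096 - 220368)/4 = -¼*(-192272) = 48068)
(21672 + W)/(45744 + p) = (21672 + 48068)/(45744 - 6584) = 69740/39160 = 69740*(1/39160) = 317/178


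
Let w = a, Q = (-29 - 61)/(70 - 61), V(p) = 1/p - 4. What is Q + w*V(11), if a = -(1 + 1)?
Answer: -24/11 ≈ -2.1818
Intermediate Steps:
V(p) = -4 + 1/p
Q = -10 (Q = -90/9 = -90*1/9 = -10)
a = -2 (a = -1*2 = -2)
w = -2
Q + w*V(11) = -10 - 2*(-4 + 1/11) = -10 - 2*(-43/11) = -10 + 86/11 = -24/11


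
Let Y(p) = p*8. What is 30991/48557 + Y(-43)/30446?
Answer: 463424189/739183211 ≈ 0.62694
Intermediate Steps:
Y(p) = 8*p
30991/48557 + Y(-43)/30446 = 30991/48557 + (8*(-43))/30446 = 30991*(1/48557) - 344*1/30446 = 30991/48557 - 172/15223 = 463424189/739183211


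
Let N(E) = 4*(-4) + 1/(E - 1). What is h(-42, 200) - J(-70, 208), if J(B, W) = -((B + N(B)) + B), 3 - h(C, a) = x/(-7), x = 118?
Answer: -67670/497 ≈ -136.16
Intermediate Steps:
h(C, a) = 139/7 (h(C, a) = 3 - 118/(-7) = 3 - 118*(-1)/7 = 3 - 1*(-118/7) = 3 + 118/7 = 139/7)
N(E) = -16 + 1/(-1 + E)
J(B, W) = -2*B - (17 - 16*B)/(-1 + B) (J(B, W) = -((B + (17 - 16*B)/(-1 + B)) + B) = -(2*B + (17 - 16*B)/(-1 + B)) = -2*B - (17 - 16*B)/(-1 + B))
h(-42, 200) - J(-70, 208) = 139/7 - (-17 - 2*(-70)² + 18*(-70))/(-1 - 70) = 139/7 - (-17 - 2*4900 - 1260)/(-71) = 139/7 - (-1)*(-17 - 9800 - 1260)/71 = 139/7 - (-1)*(-11077)/71 = 139/7 - 1*11077/71 = 139/7 - 11077/71 = -67670/497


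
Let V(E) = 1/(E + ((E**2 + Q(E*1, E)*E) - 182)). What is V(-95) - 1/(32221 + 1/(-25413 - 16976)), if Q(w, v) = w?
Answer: 612436271/24274647199264 ≈ 2.5229e-5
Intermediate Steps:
V(E) = 1/(-182 + E + 2*E**2) (V(E) = 1/(E + ((E**2 + (E*1)*E) - 182)) = 1/(E + ((E**2 + E*E) - 182)) = 1/(E + ((E**2 + E**2) - 182)) = 1/(E + (2*E**2 - 182)) = 1/(E + (-182 + 2*E**2)) = 1/(-182 + E + 2*E**2))
V(-95) - 1/(32221 + 1/(-25413 - 16976)) = 1/(-182 - 95 + 2*(-95)**2) - 1/(32221 + 1/(-25413 - 16976)) = 1/(-182 - 95 + 2*9025) - 1/(32221 + 1/(-42389)) = 1/(-182 - 95 + 18050) - 1/(32221 - 1/42389) = 1/17773 - 1/1365815968/42389 = 1/17773 - 1*42389/1365815968 = 1/17773 - 42389/1365815968 = 612436271/24274647199264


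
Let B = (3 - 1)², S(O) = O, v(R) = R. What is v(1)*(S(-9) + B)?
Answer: -5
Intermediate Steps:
B = 4 (B = 2² = 4)
v(1)*(S(-9) + B) = 1*(-9 + 4) = 1*(-5) = -5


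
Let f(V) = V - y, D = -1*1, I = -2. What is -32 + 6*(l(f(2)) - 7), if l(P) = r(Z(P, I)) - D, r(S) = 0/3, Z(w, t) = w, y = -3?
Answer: -68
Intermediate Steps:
r(S) = 0 (r(S) = 0*(⅓) = 0)
D = -1
f(V) = 3 + V (f(V) = V - 1*(-3) = V + 3 = 3 + V)
l(P) = 1 (l(P) = 0 - 1*(-1) = 0 + 1 = 1)
-32 + 6*(l(f(2)) - 7) = -32 + 6*(1 - 7) = -32 + 6*(-6) = -32 - 36 = -68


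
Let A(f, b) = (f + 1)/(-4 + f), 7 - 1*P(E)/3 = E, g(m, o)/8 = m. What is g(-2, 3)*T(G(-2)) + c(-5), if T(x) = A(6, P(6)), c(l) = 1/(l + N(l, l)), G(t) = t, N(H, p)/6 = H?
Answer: -1961/35 ≈ -56.029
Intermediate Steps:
g(m, o) = 8*m
N(H, p) = 6*H
P(E) = 21 - 3*E
A(f, b) = (1 + f)/(-4 + f)
c(l) = 1/(7*l) (c(l) = 1/(l + 6*l) = 1/(7*l))
T(x) = 7/2 (T(x) = (1 + 6)/(-4 + 6) = 7/2)
g(-2, 3)*T(G(-2)) + c(-5) = (8*(-2))*(7/2) + (⅐)/(-5) = -16*7/2 + (⅐)*(-⅕) = -56 - 1/35 = -1961/35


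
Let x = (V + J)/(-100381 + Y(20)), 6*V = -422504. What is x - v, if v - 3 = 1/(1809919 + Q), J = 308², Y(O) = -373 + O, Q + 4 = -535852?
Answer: -624256621400/192512193363 ≈ -3.2427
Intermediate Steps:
Q = -535856 (Q = -4 - 535852 = -535856)
V = -211252/3 (V = (⅙)*(-422504) = -211252/3 ≈ -70417.)
J = 94864
x = -36670/151101 (x = (-211252/3 + 94864)/(-100381 + (-373 + 20)) = 73340/(3*(-100381 - 353)) = (73340/3)/(-100734) = (73340/3)*(-1/100734) = -36670/151101 ≈ -0.24269)
v = 3822190/1274063 (v = 3 + 1/(1809919 - 535856) = 3 + 1/1274063 = 3822190/1274063 ≈ 3.0000)
x - v = -36670/151101 - 1*3822190/1274063 = -36670/151101 - 3822190/1274063 = -624256621400/192512193363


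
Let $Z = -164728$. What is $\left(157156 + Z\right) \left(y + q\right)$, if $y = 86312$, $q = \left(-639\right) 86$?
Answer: $-237442776$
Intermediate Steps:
$q = -54954$
$\left(157156 + Z\right) \left(y + q\right) = \left(157156 - 164728\right) \left(86312 - 54954\right) = \left(-7572\right) 31358 = -237442776$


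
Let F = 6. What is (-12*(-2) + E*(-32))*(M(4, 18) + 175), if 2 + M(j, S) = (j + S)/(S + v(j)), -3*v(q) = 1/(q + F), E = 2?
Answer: -341480/49 ≈ -6969.0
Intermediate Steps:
v(q) = -1/(3*(6 + q)) (v(q) = -1/(3*(q + 6)) = -1/(3*(6 + q)))
M(j, S) = -2 + (S + j)/(S - 1/(18 + 3*j)) (M(j, S) = -2 + (j + S)/(S - 1/(18 + 3*j)) = -2 + (S + j)/(S - 1/(18 + 3*j)))
(-12*(-2) + E*(-32))*(M(4, 18) + 175) = (-12*(-2) + 2*(-32))*((2 + 3*(6 + 4)*(4 - 1*18))/(-1 + 3*18*(6 + 4)) + 175) = (24 - 64)*((2 + 3*10*(4 - 18))/(-1 + 3*18*10) + 175) = -40*((2 + 3*10*(-14))/(-1 + 540) + 175) = -40*((2 - 420)/539 + 175) = -40*((1/539)*(-418) + 175) = -40*(-38/49 + 175) = -40*8537/49 = -341480/49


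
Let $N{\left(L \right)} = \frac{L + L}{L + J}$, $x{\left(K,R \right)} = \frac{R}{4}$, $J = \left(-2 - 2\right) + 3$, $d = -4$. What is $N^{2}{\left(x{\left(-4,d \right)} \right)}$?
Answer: $1$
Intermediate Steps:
$J = -1$ ($J = -4 + 3 = -1$)
$x{\left(K,R \right)} = \frac{R}{4}$ ($x{\left(K,R \right)} = R \frac{1}{4} = \frac{R}{4}$)
$N{\left(L \right)} = \frac{2 L}{-1 + L}$ ($N{\left(L \right)} = \frac{L + L}{L - 1} = \frac{2 L}{-1 + L}$)
$N^{2}{\left(x{\left(-4,d \right)} \right)} = \left(\frac{2 \cdot \frac{1}{4} \left(-4\right)}{-1 + \frac{1}{4} \left(-4\right)}\right)^{2} = \left(2 \left(-1\right) \frac{1}{-1 - 1}\right)^{2} = \left(2 \left(-1\right) \frac{1}{-2}\right)^{2} = \left(2 \left(-1\right) \left(- \frac{1}{2}\right)\right)^{2} = 1^{2} = 1$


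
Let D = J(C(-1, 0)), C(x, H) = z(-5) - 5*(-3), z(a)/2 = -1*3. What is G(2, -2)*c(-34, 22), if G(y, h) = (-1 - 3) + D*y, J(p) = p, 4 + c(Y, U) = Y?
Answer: -532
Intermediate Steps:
z(a) = -6 (z(a) = 2*(-1*3) = 2*(-3) = -6)
C(x, H) = 9 (C(x, H) = -6 - 5*(-3) = -6 + 15 = 9)
c(Y, U) = -4 + Y
D = 9
G(y, h) = -4 + 9*y (G(y, h) = (-1 - 3) + 9*y = -4 + 9*y)
G(2, -2)*c(-34, 22) = (-4 + 9*2)*(-4 - 34) = (-4 + 18)*(-38) = 14*(-38) = -532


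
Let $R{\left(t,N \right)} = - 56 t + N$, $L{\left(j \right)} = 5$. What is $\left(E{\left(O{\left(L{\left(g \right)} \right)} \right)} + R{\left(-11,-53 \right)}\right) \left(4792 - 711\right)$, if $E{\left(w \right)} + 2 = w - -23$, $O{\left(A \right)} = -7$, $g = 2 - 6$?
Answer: $2354737$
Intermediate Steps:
$g = -4$ ($g = 2 - 6 = -4$)
$R{\left(t,N \right)} = N - 56 t$
$E{\left(w \right)} = 21 + w$ ($E{\left(w \right)} = -2 + \left(w - -23\right) = -2 + \left(w + 23\right) = -2 + \left(23 + w\right) = 21 + w$)
$\left(E{\left(O{\left(L{\left(g \right)} \right)} \right)} + R{\left(-11,-53 \right)}\right) \left(4792 - 711\right) = \left(\left(21 - 7\right) - -563\right) \left(4792 - 711\right) = \left(14 + \left(-53 + 616\right)\right) 4081 = \left(14 + 563\right) 4081 = 577 \cdot 4081 = 2354737$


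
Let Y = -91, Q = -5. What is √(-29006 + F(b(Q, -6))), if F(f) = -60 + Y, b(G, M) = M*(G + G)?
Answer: I*√29157 ≈ 170.75*I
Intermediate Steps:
b(G, M) = 2*G*M (b(G, M) = M*(2*G) = 2*G*M)
F(f) = -151 (F(f) = -60 - 91 = -151)
√(-29006 + F(b(Q, -6))) = √(-29006 - 151) = √(-29157) = I*√29157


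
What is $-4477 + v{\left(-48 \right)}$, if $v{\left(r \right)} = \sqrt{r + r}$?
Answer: $-4477 + 4 i \sqrt{6} \approx -4477.0 + 9.798 i$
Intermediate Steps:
$v{\left(r \right)} = \sqrt{2} \sqrt{r}$ ($v{\left(r \right)} = \sqrt{2 r} = \sqrt{2} \sqrt{r}$)
$-4477 + v{\left(-48 \right)} = -4477 + \sqrt{2} \sqrt{-48} = -4477 + \sqrt{2} \cdot 4 i \sqrt{3} = -4477 + 4 i \sqrt{6}$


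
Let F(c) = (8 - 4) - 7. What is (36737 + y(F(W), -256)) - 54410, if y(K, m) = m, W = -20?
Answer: -17929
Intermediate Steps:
F(c) = -3 (F(c) = 4 - 7 = -3)
(36737 + y(F(W), -256)) - 54410 = (36737 - 256) - 54410 = 36481 - 54410 = -17929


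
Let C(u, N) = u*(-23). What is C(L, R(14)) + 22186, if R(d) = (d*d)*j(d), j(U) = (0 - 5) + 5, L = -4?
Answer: 22278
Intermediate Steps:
j(U) = 0 (j(U) = -5 + 5 = 0)
R(d) = 0 (R(d) = (d*d)*0 = d²*0 = 0)
C(u, N) = -23*u
C(L, R(14)) + 22186 = -23*(-4) + 22186 = 92 + 22186 = 22278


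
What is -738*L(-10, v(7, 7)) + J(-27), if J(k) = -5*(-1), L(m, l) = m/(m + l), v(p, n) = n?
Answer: -2455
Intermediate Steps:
L(m, l) = m/(l + m)
J(k) = 5
-738*L(-10, v(7, 7)) + J(-27) = -(-7380)/(7 - 10) + 5 = -(-7380)/(-3) + 5 = -(-7380)*(-1)/3 + 5 = -738*10/3 + 5 = -2460 + 5 = -2455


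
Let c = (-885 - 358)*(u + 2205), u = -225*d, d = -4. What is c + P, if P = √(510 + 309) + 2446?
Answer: -3857069 + 3*√91 ≈ -3.8570e+6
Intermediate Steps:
u = 900 (u = -225*(-4) = 900)
c = -3859515 (c = (-885 - 358)*(900 + 2205) = -1243*3105 = -3859515)
P = 2446 + 3*√91 (P = √819 + 2446 = 3*√91 + 2446 = 2446 + 3*√91 ≈ 2474.6)
c + P = -3859515 + (2446 + 3*√91) = -3857069 + 3*√91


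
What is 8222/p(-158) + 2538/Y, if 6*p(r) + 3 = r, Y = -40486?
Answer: -998831985/3259123 ≈ -306.47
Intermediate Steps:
p(r) = -½ + r/6
8222/p(-158) + 2538/Y = 8222/(-½ + (⅙)*(-158)) + 2538/(-40486) = 8222/(-½ - 79/3) + 2538*(-1/40486) = 8222/(-161/6) - 1269/20243 = 8222*(-6/161) - 1269/20243 = -49332/161 - 1269/20243 = -998831985/3259123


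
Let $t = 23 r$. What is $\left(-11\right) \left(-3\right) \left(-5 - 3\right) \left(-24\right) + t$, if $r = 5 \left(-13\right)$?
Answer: $4841$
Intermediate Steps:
$r = -65$
$t = -1495$ ($t = 23 \left(-65\right) = -1495$)
$\left(-11\right) \left(-3\right) \left(-5 - 3\right) \left(-24\right) + t = \left(-11\right) \left(-3\right) \left(-5 - 3\right) \left(-24\right) - 1495 = 33 \left(-8\right) \left(-24\right) - 1495 = \left(-264\right) \left(-24\right) - 1495 = 6336 - 1495 = 4841$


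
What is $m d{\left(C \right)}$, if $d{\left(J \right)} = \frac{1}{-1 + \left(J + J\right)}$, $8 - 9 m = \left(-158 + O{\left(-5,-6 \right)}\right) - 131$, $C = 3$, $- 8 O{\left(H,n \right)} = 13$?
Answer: $\frac{2389}{360} \approx 6.6361$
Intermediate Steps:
$O{\left(H,n \right)} = - \frac{13}{8}$ ($O{\left(H,n \right)} = \left(- \frac{1}{8}\right) 13 = - \frac{13}{8}$)
$m = \frac{2389}{72}$ ($m = \frac{8}{9} - \frac{\left(-158 - \frac{13}{8}\right) - 131}{9} = \frac{8}{9} - \frac{- \frac{1277}{8} - 131}{9} = \frac{8}{9} - - \frac{775}{24} = \frac{8}{9} + \frac{775}{24} = \frac{2389}{72} \approx 33.181$)
$d{\left(J \right)} = \frac{1}{-1 + 2 J}$
$m d{\left(C \right)} = \frac{2389}{72 \left(-1 + 2 \cdot 3\right)} = \frac{2389}{72 \left(-1 + 6\right)} = \frac{2389}{72 \cdot 5} = \frac{2389}{72} \cdot \frac{1}{5} = \frac{2389}{360}$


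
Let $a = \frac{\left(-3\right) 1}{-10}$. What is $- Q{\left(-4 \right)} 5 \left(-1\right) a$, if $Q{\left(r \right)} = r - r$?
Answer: $0$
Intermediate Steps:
$Q{\left(r \right)} = 0$
$a = \frac{3}{10}$ ($a = \left(-3\right) \left(- \frac{1}{10}\right) = \frac{3}{10} \approx 0.3$)
$- Q{\left(-4 \right)} 5 \left(-1\right) a = - 0 \cdot 5 \left(-1\right) \frac{3}{10} = - 0 \left(-1\right) \frac{3}{10} = \left(-1\right) 0 \cdot \frac{3}{10} = 0 \cdot \frac{3}{10} = 0$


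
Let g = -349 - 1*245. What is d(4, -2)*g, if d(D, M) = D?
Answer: -2376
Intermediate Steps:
g = -594 (g = -349 - 245 = -594)
d(4, -2)*g = 4*(-594) = -2376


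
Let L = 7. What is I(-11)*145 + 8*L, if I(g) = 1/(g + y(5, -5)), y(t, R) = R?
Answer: 751/16 ≈ 46.938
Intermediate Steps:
I(g) = 1/(-5 + g) (I(g) = 1/(g - 5) = 1/(-5 + g))
I(-11)*145 + 8*L = 145/(-5 - 11) + 8*7 = 145/(-16) + 56 = -1/16*145 + 56 = -145/16 + 56 = 751/16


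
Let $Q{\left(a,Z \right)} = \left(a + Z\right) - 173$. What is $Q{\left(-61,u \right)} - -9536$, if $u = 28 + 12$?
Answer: $9342$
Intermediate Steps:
$u = 40$
$Q{\left(a,Z \right)} = -173 + Z + a$ ($Q{\left(a,Z \right)} = \left(Z + a\right) - 173 = -173 + Z + a$)
$Q{\left(-61,u \right)} - -9536 = \left(-173 + 40 - 61\right) - -9536 = -194 + 9536 = 9342$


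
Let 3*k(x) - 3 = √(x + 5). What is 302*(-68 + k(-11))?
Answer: -20234 + 302*I*√6/3 ≈ -20234.0 + 246.58*I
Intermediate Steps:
k(x) = 1 + √(5 + x)/3 (k(x) = 1 + √(x + 5)/3 = 1 + √(5 + x)/3)
302*(-68 + k(-11)) = 302*(-68 + (1 + √(5 - 11)/3)) = 302*(-68 + (1 + √(-6)/3)) = 302*(-68 + (1 + (I*√6)/3)) = 302*(-68 + (1 + I*√6/3)) = 302*(-67 + I*√6/3) = -20234 + 302*I*√6/3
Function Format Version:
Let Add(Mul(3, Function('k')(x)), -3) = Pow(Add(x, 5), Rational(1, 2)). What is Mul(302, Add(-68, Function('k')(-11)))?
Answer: Add(-20234, Mul(Rational(302, 3), I, Pow(6, Rational(1, 2)))) ≈ Add(-20234., Mul(246.58, I))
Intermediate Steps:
Function('k')(x) = Add(1, Mul(Rational(1, 3), Pow(Add(5, x), Rational(1, 2)))) (Function('k')(x) = Add(1, Mul(Rational(1, 3), Pow(Add(x, 5), Rational(1, 2)))) = Add(1, Mul(Rational(1, 3), Pow(Add(5, x), Rational(1, 2)))))
Mul(302, Add(-68, Function('k')(-11))) = Mul(302, Add(-68, Add(1, Mul(Rational(1, 3), Pow(Add(5, -11), Rational(1, 2)))))) = Mul(302, Add(-68, Add(1, Mul(Rational(1, 3), Pow(-6, Rational(1, 2)))))) = Mul(302, Add(-68, Add(1, Mul(Rational(1, 3), Mul(I, Pow(6, Rational(1, 2))))))) = Mul(302, Add(-68, Add(1, Mul(Rational(1, 3), I, Pow(6, Rational(1, 2)))))) = Mul(302, Add(-67, Mul(Rational(1, 3), I, Pow(6, Rational(1, 2))))) = Add(-20234, Mul(Rational(302, 3), I, Pow(6, Rational(1, 2))))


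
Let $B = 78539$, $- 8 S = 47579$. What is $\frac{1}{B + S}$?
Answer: $\frac{8}{580733} \approx 1.3776 \cdot 10^{-5}$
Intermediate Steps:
$S = - \frac{47579}{8}$ ($S = \left(- \frac{1}{8}\right) 47579 = - \frac{47579}{8} \approx -5947.4$)
$\frac{1}{B + S} = \frac{1}{78539 - \frac{47579}{8}} = \frac{1}{\frac{580733}{8}} = \frac{8}{580733}$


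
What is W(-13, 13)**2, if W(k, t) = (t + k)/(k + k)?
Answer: 0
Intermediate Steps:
W(k, t) = (k + t)/(2*k) (W(k, t) = (k + t)/((2*k)) = (k + t)*(1/(2*k)) = (k + t)/(2*k))
W(-13, 13)**2 = ((1/2)*(-13 + 13)/(-13))**2 = ((1/2)*(-1/13)*0)**2 = 0**2 = 0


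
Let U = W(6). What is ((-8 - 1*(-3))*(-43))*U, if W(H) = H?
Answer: 1290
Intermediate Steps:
U = 6
((-8 - 1*(-3))*(-43))*U = ((-8 - 1*(-3))*(-43))*6 = ((-8 + 3)*(-43))*6 = -5*(-43)*6 = 215*6 = 1290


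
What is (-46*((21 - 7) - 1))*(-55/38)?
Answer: 16445/19 ≈ 865.53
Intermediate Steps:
(-46*((21 - 7) - 1))*(-55/38) = (-46*(14 - 1))*(-55*1/38) = -46*13*(-55/38) = -598*(-55/38) = 16445/19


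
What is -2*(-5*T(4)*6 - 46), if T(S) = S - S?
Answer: 92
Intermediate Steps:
T(S) = 0
-2*(-5*T(4)*6 - 46) = -2*(-5*0*6 - 46) = -2*(0*6 - 46) = -2*(0 - 46) = -2*(-46) = 92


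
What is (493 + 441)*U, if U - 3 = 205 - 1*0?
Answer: 194272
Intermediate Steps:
U = 208 (U = 3 + (205 - 1*0) = 3 + (205 + 0) = 3 + 205 = 208)
(493 + 441)*U = (493 + 441)*208 = 934*208 = 194272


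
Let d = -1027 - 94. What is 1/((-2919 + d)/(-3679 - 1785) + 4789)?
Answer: 683/3271392 ≈ 0.00020878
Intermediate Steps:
d = -1121
1/((-2919 + d)/(-3679 - 1785) + 4789) = 1/((-2919 - 1121)/(-3679 - 1785) + 4789) = 1/(-4040/(-5464) + 4789) = 1/(-4040*(-1/5464) + 4789) = 1/(505/683 + 4789) = 1/(3271392/683) = 683/3271392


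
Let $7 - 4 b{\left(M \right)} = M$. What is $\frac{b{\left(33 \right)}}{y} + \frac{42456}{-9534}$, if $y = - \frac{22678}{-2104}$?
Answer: $- \frac{91100346}{18017671} \approx -5.0562$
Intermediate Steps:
$y = \frac{11339}{1052}$ ($y = \left(-22678\right) \left(- \frac{1}{2104}\right) = \frac{11339}{1052} \approx 10.779$)
$b{\left(M \right)} = \frac{7}{4} - \frac{M}{4}$
$\frac{b{\left(33 \right)}}{y} + \frac{42456}{-9534} = \frac{\frac{7}{4} - \frac{33}{4}}{\frac{11339}{1052}} + \frac{42456}{-9534} = \left(\frac{7}{4} - \frac{33}{4}\right) \frac{1052}{11339} + 42456 \left(- \frac{1}{9534}\right) = \left(- \frac{13}{2}\right) \frac{1052}{11339} - \frac{7076}{1589} = - \frac{6838}{11339} - \frac{7076}{1589} = - \frac{91100346}{18017671}$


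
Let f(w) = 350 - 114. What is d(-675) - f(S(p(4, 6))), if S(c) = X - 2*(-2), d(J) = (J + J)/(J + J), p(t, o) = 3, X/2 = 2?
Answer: -235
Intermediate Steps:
X = 4 (X = 2*2 = 4)
d(J) = 1 (d(J) = (2*J)/((2*J)) = (2*J)*(1/(2*J)) = 1)
S(c) = 8 (S(c) = 4 - 2*(-2) = 4 + 4 = 8)
f(w) = 236
d(-675) - f(S(p(4, 6))) = 1 - 1*236 = 1 - 236 = -235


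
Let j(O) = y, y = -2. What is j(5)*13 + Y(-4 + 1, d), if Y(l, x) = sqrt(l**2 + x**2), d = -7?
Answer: -26 + sqrt(58) ≈ -18.384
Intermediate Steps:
j(O) = -2
j(5)*13 + Y(-4 + 1, d) = -2*13 + sqrt((-4 + 1)**2 + (-7)**2) = -26 + sqrt((-3)**2 + 49) = -26 + sqrt(9 + 49) = -26 + sqrt(58)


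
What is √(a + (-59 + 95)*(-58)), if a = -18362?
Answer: 5*I*√818 ≈ 143.0*I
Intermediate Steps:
√(a + (-59 + 95)*(-58)) = √(-18362 + (-59 + 95)*(-58)) = √(-18362 + 36*(-58)) = √(-18362 - 2088) = √(-20450) = 5*I*√818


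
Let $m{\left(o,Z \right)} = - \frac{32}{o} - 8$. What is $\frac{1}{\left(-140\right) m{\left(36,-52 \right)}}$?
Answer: $\frac{9}{11200} \approx 0.00080357$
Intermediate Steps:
$m{\left(o,Z \right)} = -8 - \frac{32}{o}$ ($m{\left(o,Z \right)} = - \frac{32}{o} - 8 = -8 - \frac{32}{o}$)
$\frac{1}{\left(-140\right) m{\left(36,-52 \right)}} = \frac{1}{\left(-140\right) \left(-8 - \frac{32}{36}\right)} = \frac{1}{\left(-140\right) \left(-8 - \frac{8}{9}\right)} = \frac{1}{\left(-140\right) \left(- \frac{80}{9}\right)} = \frac{1}{\frac{11200}{9}} = \frac{9}{11200}$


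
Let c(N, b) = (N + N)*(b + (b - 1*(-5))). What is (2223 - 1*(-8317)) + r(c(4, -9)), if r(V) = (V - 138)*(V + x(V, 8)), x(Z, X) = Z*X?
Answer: 237052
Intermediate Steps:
x(Z, X) = X*Z
c(N, b) = 2*N*(5 + 2*b) (c(N, b) = (2*N)*(b + (b + 5)) = (2*N)*(b + (5 + b)) = (2*N)*(5 + 2*b) = 2*N*(5 + 2*b))
r(V) = 9*V*(-138 + V) (r(V) = (V - 138)*(V + 8*V) = (-138 + V)*(9*V) = 9*V*(-138 + V))
(2223 - 1*(-8317)) + r(c(4, -9)) = (2223 - 1*(-8317)) + 9*(2*4*(5 + 2*(-9)))*(-138 + 2*4*(5 + 2*(-9))) = (2223 + 8317) + 9*(2*4*(5 - 18))*(-138 + 2*4*(5 - 18)) = 10540 + 9*(2*4*(-13))*(-138 + 2*4*(-13)) = 10540 + 9*(-104)*(-138 - 104) = 10540 + 9*(-104)*(-242) = 10540 + 226512 = 237052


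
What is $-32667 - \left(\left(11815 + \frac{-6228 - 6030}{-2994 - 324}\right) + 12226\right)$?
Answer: $- \frac{31361567}{553} \approx -56712.0$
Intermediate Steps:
$-32667 - \left(\left(11815 + \frac{-6228 - 6030}{-2994 - 324}\right) + 12226\right) = -32667 - \left(\left(11815 - \frac{12258}{-3318}\right) + 12226\right) = -32667 - \left(\left(11815 - - \frac{2043}{553}\right) + 12226\right) = -32667 - \left(\left(11815 + \frac{2043}{553}\right) + 12226\right) = -32667 - \left(\frac{6535738}{553} + 12226\right) = -32667 - \frac{13296716}{553} = - \frac{31361567}{553}$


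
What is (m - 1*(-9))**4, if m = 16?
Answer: 390625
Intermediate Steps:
(m - 1*(-9))**4 = (16 - 1*(-9))**4 = (16 + 9)**4 = 25**4 = 390625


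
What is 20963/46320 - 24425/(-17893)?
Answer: 1506456959/828803760 ≈ 1.8176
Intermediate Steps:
20963/46320 - 24425/(-17893) = 20963*(1/46320) - 24425*(-1/17893) = 20963/46320 + 24425/17893 = 1506456959/828803760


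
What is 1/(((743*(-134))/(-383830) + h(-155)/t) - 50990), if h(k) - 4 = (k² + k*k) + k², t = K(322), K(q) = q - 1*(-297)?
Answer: -118795385/6043512825426 ≈ -1.9657e-5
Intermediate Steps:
K(q) = 297 + q (K(q) = q + 297 = 297 + q)
t = 619 (t = 297 + 322 = 619)
h(k) = 4 + 3*k² (h(k) = 4 + ((k² + k*k) + k²) = 4 + ((k² + k²) + k²) = 4 + (2*k² + k²) = 4 + 3*k²)
1/(((743*(-134))/(-383830) + h(-155)/t) - 50990) = 1/(((743*(-134))/(-383830) + (4 + 3*(-155)²)/619) - 50990) = 1/((-99562*(-1/383830) + (4 + 3*24025)*(1/619)) - 50990) = 1/((49781/191915 + (4 + 72075)*(1/619)) - 50990) = 1/((49781/191915 + 72079*(1/619)) - 50990) = 1/((49781/191915 + 72079/619) - 50990) = 1/(13863855724/118795385 - 50990) = 1/(-6043512825426/118795385) = -118795385/6043512825426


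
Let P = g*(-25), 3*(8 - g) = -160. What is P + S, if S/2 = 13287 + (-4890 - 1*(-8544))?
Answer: 97046/3 ≈ 32349.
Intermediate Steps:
g = 184/3 (g = 8 - ⅓*(-160) = 8 + 160/3 = 184/3 ≈ 61.333)
S = 33882 (S = 2*(13287 + (-4890 - 1*(-8544))) = 2*(13287 + (-4890 + 8544)) = 2*(13287 + 3654) = 2*16941 = 33882)
P = -4600/3 (P = (184/3)*(-25) = -4600/3 ≈ -1533.3)
P + S = -4600/3 + 33882 = 97046/3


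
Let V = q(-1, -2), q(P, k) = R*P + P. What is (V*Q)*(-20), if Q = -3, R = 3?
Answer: -240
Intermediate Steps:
q(P, k) = 4*P (q(P, k) = 3*P + P = 4*P)
V = -4 (V = 4*(-1) = -4)
(V*Q)*(-20) = -4*(-3)*(-20) = 12*(-20) = -240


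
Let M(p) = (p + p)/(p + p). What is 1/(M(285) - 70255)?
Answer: -1/70254 ≈ -1.4234e-5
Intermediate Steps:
M(p) = 1 (M(p) = (2*p)/((2*p)) = (2*p)*(1/(2*p)) = 1)
1/(M(285) - 70255) = 1/(1 - 70255) = 1/(-70254) = -1/70254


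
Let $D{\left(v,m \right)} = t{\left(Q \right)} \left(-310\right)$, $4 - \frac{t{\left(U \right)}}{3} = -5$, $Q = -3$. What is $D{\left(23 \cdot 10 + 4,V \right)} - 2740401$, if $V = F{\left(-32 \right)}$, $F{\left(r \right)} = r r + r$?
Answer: $-2748771$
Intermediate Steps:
$t{\left(U \right)} = 27$ ($t{\left(U \right)} = 12 - -15 = 12 + 15 = 27$)
$F{\left(r \right)} = r + r^{2}$ ($F{\left(r \right)} = r^{2} + r = r + r^{2}$)
$V = 992$ ($V = - 32 \left(1 - 32\right) = \left(-32\right) \left(-31\right) = 992$)
$D{\left(v,m \right)} = -8370$ ($D{\left(v,m \right)} = 27 \left(-310\right) = -8370$)
$D{\left(23 \cdot 10 + 4,V \right)} - 2740401 = -8370 - 2740401 = -2748771$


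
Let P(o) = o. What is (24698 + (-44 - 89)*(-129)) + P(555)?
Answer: 42410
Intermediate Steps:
(24698 + (-44 - 89)*(-129)) + P(555) = (24698 + (-44 - 89)*(-129)) + 555 = (24698 - 133*(-129)) + 555 = (24698 + 17157) + 555 = 41855 + 555 = 42410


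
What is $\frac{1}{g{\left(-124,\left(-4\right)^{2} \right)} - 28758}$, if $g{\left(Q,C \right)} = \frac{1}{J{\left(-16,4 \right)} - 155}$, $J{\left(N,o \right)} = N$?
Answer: $- \frac{171}{4917619} \approx -3.4773 \cdot 10^{-5}$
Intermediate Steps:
$g{\left(Q,C \right)} = - \frac{1}{171}$ ($g{\left(Q,C \right)} = \frac{1}{-16 - 155} = \frac{1}{-171} = - \frac{1}{171}$)
$\frac{1}{g{\left(-124,\left(-4\right)^{2} \right)} - 28758} = \frac{1}{- \frac{1}{171} - 28758} = \frac{1}{- \frac{4917619}{171}} = - \frac{171}{4917619}$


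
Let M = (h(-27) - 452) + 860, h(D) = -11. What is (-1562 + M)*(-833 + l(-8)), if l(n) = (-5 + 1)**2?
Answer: 951805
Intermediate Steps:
l(n) = 16 (l(n) = (-4)**2 = 16)
M = 397 (M = (-11 - 452) + 860 = -463 + 860 = 397)
(-1562 + M)*(-833 + l(-8)) = (-1562 + 397)*(-833 + 16) = -1165*(-817) = 951805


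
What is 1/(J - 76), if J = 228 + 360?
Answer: 1/512 ≈ 0.0019531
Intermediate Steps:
J = 588
1/(J - 76) = 1/(588 - 76) = 1/512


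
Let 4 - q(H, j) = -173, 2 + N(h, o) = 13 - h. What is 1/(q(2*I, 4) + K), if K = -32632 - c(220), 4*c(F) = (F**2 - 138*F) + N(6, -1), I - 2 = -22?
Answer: -4/147865 ≈ -2.7052e-5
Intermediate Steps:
I = -20 (I = 2 - 22 = -20)
N(h, o) = 11 - h (N(h, o) = -2 + (13 - h) = 11 - h)
c(F) = 5/4 - 69*F/2 + F**2/4 (c(F) = ((F**2 - 138*F) + (11 - 1*6))/4 = ((F**2 - 138*F) + (11 - 6))/4 = ((F**2 - 138*F) + 5)/4 = (5 + F**2 - 138*F)/4 = 5/4 - 69*F/2 + F**2/4)
q(H, j) = 177 (q(H, j) = 4 - 1*(-173) = 4 + 173 = 177)
K = -148573/4 (K = -32632 - (5/4 - 69/2*220 + (1/4)*220**2) = -32632 - (5/4 - 7590 + (1/4)*48400) = -32632 - (5/4 - 7590 + 12100) = -32632 - 1*18045/4 = -32632 - 18045/4 = -148573/4 ≈ -37143.)
1/(q(2*I, 4) + K) = 1/(177 - 148573/4) = 1/(-147865/4) = -4/147865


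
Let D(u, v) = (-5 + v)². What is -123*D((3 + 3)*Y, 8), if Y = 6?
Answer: -1107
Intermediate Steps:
-123*D((3 + 3)*Y, 8) = -123*(-5 + 8)² = -123*3² = -123*9 = -1107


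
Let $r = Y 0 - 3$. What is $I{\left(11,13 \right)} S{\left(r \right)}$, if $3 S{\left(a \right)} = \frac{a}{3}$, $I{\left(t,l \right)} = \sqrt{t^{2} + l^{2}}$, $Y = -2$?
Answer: $- \frac{\sqrt{290}}{3} \approx -5.6765$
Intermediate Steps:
$I{\left(t,l \right)} = \sqrt{l^{2} + t^{2}}$
$r = -3$ ($r = \left(-2\right) 0 - 3 = 0 - 3 = -3$)
$S{\left(a \right)} = \frac{a}{9}$ ($S{\left(a \right)} = \frac{a \frac{1}{3}}{3} = \frac{\frac{1}{3} a}{3} = \frac{a}{9}$)
$I{\left(11,13 \right)} S{\left(r \right)} = \sqrt{13^{2} + 11^{2}} \cdot \frac{1}{9} \left(-3\right) = \sqrt{169 + 121} \left(- \frac{1}{3}\right) = \sqrt{290} \left(- \frac{1}{3}\right) = - \frac{\sqrt{290}}{3}$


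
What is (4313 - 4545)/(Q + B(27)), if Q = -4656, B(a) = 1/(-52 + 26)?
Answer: 6032/121057 ≈ 0.049828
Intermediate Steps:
B(a) = -1/26 (B(a) = 1/(-26) = -1/26)
(4313 - 4545)/(Q + B(27)) = (4313 - 4545)/(-4656 - 1/26) = -232/(-121057/26) = -232*(-26/121057) = 6032/121057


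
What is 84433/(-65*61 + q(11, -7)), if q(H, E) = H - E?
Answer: -84433/3947 ≈ -21.392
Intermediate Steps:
84433/(-65*61 + q(11, -7)) = 84433/(-65*61 + (11 - 1*(-7))) = 84433/(-3965 + (11 + 7)) = 84433/(-3965 + 18) = 84433/(-3947) = 84433*(-1/3947) = -84433/3947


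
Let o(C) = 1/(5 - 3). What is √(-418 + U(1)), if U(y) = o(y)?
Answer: I*√1670/2 ≈ 20.433*I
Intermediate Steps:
o(C) = ½ (o(C) = 1/2 = ½)
U(y) = ½
√(-418 + U(1)) = √(-418 + ½) = √(-835/2) = I*√1670/2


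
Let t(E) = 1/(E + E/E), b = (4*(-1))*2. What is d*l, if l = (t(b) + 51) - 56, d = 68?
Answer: -2448/7 ≈ -349.71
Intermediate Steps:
b = -8 (b = -4*2 = -8)
t(E) = 1/(1 + E) (t(E) = 1/(E + 1) = 1/(1 + E))
l = -36/7 (l = (1/(1 - 8) + 51) - 56 = (1/(-7) + 51) - 56 = (-⅐ + 51) - 56 = 356/7 - 56 = -36/7 ≈ -5.1429)
d*l = 68*(-36/7) = -2448/7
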